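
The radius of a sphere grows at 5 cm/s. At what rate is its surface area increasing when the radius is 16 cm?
640π cm²/s

S = 4πr²
dS/dt = dS/dr · dr/dt = 8πr · 5
At r = 16: dS/dt = 640π cm²/s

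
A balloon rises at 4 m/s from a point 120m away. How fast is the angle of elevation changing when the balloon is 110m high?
0.018113 rad/s

tan(θ) = y/120
sec²(θ) · dθ/dt = (1/120) · dy/dt
dθ/dt = cos²(θ)/120 · 4 = 120/(120² + 110²) · 4
dθ/dt = 0.018113 rad/s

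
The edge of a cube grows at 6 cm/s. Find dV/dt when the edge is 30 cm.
16200 cm³/s

V = s³
dV/dt = 3s² · ds/dt = 3·30²·6 = 16200 cm³/s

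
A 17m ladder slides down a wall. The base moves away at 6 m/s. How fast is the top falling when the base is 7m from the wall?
7√15/10 ≈ 2.711 m/s

x² + y² = 17²
2x·dx/dt + 2y·dy/dt = 0
dy/dt = -x/y · dx/dt = -7/(4√15) · 6 = -7√15/10 m/s
The top is descending at 7√15/10 ≈ 2.711 m/s.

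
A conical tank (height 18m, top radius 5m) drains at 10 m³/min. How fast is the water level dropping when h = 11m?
648/(605π) ≈ 0.3409 m/min

r/h = 5/18, so r = (5/18)h
V = (1/3)πr²h = (1/3)π((5/18)h)²h = (25/972)πh³
dV/dh = (25/324)πh²
dh/dt = (dV/dt)/(dV/dh) = -10/((25/324)π·11²) = -648/(605π) m/min
The level is dropping at 648/(605π) ≈ 0.3409 m/min.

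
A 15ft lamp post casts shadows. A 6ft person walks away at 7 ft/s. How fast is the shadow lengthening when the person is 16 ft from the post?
14/3 ft/s

By similar triangles: 15/(x+s) = 6/s
Solving: s = 6x/9
ds/dt = 6/9 · dx/dt = 2/3 · 7 = 14/3 ft/s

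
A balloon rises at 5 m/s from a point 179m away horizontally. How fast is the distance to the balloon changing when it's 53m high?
53√1394/1394 ≈ 1.42 m/s

z² = 179² + y²
z = √(179² + 53²) = 5√1394
dz/dt = y/z · dy/dt = 53/(5√1394) · 5 = 53√1394/1394 ≈ 1.42 m/s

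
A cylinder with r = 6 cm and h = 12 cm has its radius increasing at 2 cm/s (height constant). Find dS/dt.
96π cm²/s

S = 2πrh + 2πr² (lateral + bases)
dS/dt = (2πh + 4πr)·dr/dt = (2π·12 + 4π·6)·2
= 96π cm²/s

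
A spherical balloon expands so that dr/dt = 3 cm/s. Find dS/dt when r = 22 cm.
528π cm²/s

S = 4πr²
dS/dt = dS/dr · dr/dt = 8πr · 3
At r = 22: dS/dt = 528π cm²/s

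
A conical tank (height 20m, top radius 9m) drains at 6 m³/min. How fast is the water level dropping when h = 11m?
800/(3267π) ≈ 0.07795 m/min

r/h = 9/20, so r = (9/20)h
V = (1/3)πr²h = (1/3)π((9/20)h)²h = (27/400)πh³
dV/dh = (81/400)πh²
dh/dt = (dV/dt)/(dV/dh) = -6/((81/400)π·11²) = -800/(3267π) m/min
The level is dropping at 800/(3267π) ≈ 0.07795 m/min.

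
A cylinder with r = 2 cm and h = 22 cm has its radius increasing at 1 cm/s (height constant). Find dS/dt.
52π cm²/s

S = 2πrh + 2πr² (lateral + bases)
dS/dt = (2πh + 4πr)·dr/dt = (2π·22 + 4π·2)·1
= 52π cm²/s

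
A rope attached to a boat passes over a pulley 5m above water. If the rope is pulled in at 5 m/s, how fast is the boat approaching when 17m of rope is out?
85√66/132 ≈ 5.231 m/s

rope² = x² + 5²
x = √(17² - 5²) = 2√66
dx/dt = (rope/x) · d(rope)/dt = (17/(2√66)) · (-5) = -85√66/132 m/s
The boat approaches at 85√66/132 ≈ 5.231 m/s.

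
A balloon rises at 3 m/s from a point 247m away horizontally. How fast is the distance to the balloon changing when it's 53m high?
159√63818/63818 ≈ 0.6294 m/s

z² = 247² + y²
z = √(247² + 53²) = √63818
dz/dt = y/z · dy/dt = 53/√63818 · 3 = 159√63818/63818 ≈ 0.6294 m/s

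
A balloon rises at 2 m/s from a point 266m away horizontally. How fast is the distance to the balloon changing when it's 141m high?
282√90637/90637 ≈ 0.9367 m/s

z² = 266² + y²
z = √(266² + 141²) = √90637
dz/dt = y/z · dy/dt = 141/√90637 · 2 = 282√90637/90637 ≈ 0.9367 m/s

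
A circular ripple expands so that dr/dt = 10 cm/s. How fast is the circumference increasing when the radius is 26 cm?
20π cm/s

C = 2πr
dC/dt = 2π · dr/dt = 2π · 10 = 20π cm/s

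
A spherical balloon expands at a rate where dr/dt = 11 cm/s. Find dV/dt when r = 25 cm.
27500π cm³/s

V = (4/3)πr³
dV/dt = dV/dr · dr/dt = 4πr² · 11
At r = 25: dV/dt = 27500π cm³/s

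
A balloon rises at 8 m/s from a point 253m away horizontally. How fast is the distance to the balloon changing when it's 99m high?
36√610/305 ≈ 2.915 m/s

z² = 253² + y²
z = √(253² + 99²) = 11√610
dz/dt = y/z · dy/dt = 99/(11√610) · 8 = 36√610/305 ≈ 2.915 m/s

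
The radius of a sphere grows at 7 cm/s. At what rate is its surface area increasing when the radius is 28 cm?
1568π cm²/s

S = 4πr²
dS/dt = dS/dr · dr/dt = 8πr · 7
At r = 28: dS/dt = 1568π cm²/s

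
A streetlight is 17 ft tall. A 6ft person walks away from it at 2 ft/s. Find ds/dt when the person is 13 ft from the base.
12/11 ft/s

By similar triangles: 17/(x+s) = 6/s
Solving: s = 6x/11
ds/dt = 6/11 · dx/dt = 6/11 · 2 = 12/11 ft/s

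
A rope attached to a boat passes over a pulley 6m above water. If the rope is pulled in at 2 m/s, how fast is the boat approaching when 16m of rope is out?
16√55/55 ≈ 2.157 m/s

rope² = x² + 6²
x = √(16² - 6²) = 2√55
dx/dt = (rope/x) · d(rope)/dt = (16/(2√55)) · (-2) = -16√55/55 m/s
The boat approaches at 16√55/55 ≈ 2.157 m/s.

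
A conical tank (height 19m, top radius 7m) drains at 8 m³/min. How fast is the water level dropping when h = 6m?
722/(441π) ≈ 0.5211 m/min

r/h = 7/19, so r = (7/19)h
V = (1/3)πr²h = (1/3)π((7/19)h)²h = (49/1083)πh³
dV/dh = (49/361)πh²
dh/dt = (dV/dt)/(dV/dh) = -8/((49/361)π·6²) = -722/(441π) m/min
The level is dropping at 722/(441π) ≈ 0.5211 m/min.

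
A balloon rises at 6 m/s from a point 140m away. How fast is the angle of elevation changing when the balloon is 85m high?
0.031314 rad/s

tan(θ) = y/140
sec²(θ) · dθ/dt = (1/140) · dy/dt
dθ/dt = cos²(θ)/140 · 6 = 140/(140² + 85²) · 6
dθ/dt = 0.031314 rad/s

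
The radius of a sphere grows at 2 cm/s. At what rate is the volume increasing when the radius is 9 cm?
648π cm³/s

V = (4/3)πr³
dV/dt = dV/dr · dr/dt = 4πr² · 2
At r = 9: dV/dt = 648π cm³/s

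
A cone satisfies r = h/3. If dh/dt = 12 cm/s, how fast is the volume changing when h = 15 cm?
300π cm³/s

V = (1/3)π(h/3)²h = πh³/27
dV/dt = πh²/9 · 12
At h = 15: dV/dt = 300π cm³/s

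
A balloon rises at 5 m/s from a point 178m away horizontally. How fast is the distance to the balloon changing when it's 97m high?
485√41093/41093 ≈ 2.393 m/s

z² = 178² + y²
z = √(178² + 97²) = √41093
dz/dt = y/z · dy/dt = 97/√41093 · 5 = 485√41093/41093 ≈ 2.393 m/s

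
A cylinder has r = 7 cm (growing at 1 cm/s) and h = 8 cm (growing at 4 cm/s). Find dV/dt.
308π cm³/s

V = πr²h
dV/dt = 2πrh·dr/dt + πr²·dh/dt
= 2π(7)(8)(1) + π(7)²(4)
= 308π cm³/s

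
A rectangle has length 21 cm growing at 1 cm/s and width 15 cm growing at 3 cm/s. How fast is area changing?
78 cm²/s

A = lw
dA/dt = w·dl/dt + l·dw/dt = 15·1 + 21·3 = 78 cm²/s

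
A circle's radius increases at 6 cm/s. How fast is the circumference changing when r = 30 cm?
12π cm/s

C = 2πr
dC/dt = 2π · dr/dt = 2π · 6 = 12π cm/s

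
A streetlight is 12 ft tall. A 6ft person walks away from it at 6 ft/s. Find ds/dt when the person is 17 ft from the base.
6 ft/s

By similar triangles: 12/(x+s) = 6/s
Solving: s = 6x/6
ds/dt = 6/6 · dx/dt = 1 · 6 = 6 ft/s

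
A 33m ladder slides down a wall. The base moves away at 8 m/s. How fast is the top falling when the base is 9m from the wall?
6√7/7 ≈ 2.268 m/s

x² + y² = 33²
2x·dx/dt + 2y·dy/dt = 0
dy/dt = -x/y · dx/dt = -9/(12√7) · 8 = -6√7/7 m/s
The top is descending at 6√7/7 ≈ 2.268 m/s.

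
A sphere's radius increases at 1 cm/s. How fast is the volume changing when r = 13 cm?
676π cm³/s

V = (4/3)πr³
dV/dt = dV/dr · dr/dt = 4πr² · 1
At r = 13: dV/dt = 676π cm³/s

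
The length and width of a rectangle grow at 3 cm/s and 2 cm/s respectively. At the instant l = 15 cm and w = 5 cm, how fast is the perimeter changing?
10 cm/s

P = 2(l + w)
dP/dt = 2(dl/dt + dw/dt) = 2(3 + 2) = 10 cm/s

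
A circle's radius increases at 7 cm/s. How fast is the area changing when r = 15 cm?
210π cm²/s

A = πr²
dA/dt = 2πr · dr/dt = 2π(15)(7) = 210π cm²/s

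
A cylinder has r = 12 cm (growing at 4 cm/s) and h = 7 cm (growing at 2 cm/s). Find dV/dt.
960π cm³/s

V = πr²h
dV/dt = 2πrh·dr/dt + πr²·dh/dt
= 2π(12)(7)(4) + π(12)²(2)
= 960π cm³/s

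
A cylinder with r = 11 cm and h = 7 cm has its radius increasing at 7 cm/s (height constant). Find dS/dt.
406π cm²/s

S = 2πrh + 2πr² (lateral + bases)
dS/dt = (2πh + 4πr)·dr/dt = (2π·7 + 4π·11)·7
= 406π cm²/s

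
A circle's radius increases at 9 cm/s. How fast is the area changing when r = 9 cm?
162π cm²/s

A = πr²
dA/dt = 2πr · dr/dt = 2π(9)(9) = 162π cm²/s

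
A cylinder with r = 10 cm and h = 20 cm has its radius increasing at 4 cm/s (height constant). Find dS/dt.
320π cm²/s

S = 2πrh + 2πr² (lateral + bases)
dS/dt = (2πh + 4πr)·dr/dt = (2π·20 + 4π·10)·4
= 320π cm²/s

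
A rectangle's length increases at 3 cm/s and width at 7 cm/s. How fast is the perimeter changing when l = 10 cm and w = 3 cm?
20 cm/s

P = 2(l + w)
dP/dt = 2(dl/dt + dw/dt) = 2(3 + 7) = 20 cm/s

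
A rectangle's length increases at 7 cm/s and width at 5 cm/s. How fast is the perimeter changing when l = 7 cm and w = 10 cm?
24 cm/s

P = 2(l + w)
dP/dt = 2(dl/dt + dw/dt) = 2(7 + 5) = 24 cm/s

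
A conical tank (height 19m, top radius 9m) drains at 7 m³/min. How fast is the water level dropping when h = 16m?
2527/(20736π) ≈ 0.03879 m/min

r/h = 9/19, so r = (9/19)h
V = (1/3)πr²h = (1/3)π((9/19)h)²h = (27/361)πh³
dV/dh = (81/361)πh²
dh/dt = (dV/dt)/(dV/dh) = -7/((81/361)π·16²) = -2527/(20736π) m/min
The level is dropping at 2527/(20736π) ≈ 0.03879 m/min.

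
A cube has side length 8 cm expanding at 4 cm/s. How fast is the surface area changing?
384 cm²/s

A = 6s²
dA/dt = 12s · ds/dt = 12·8·4 = 384 cm²/s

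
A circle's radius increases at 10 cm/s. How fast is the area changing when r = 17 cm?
340π cm²/s

A = πr²
dA/dt = 2πr · dr/dt = 2π(17)(10) = 340π cm²/s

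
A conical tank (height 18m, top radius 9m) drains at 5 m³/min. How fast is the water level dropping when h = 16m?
5/(64π) ≈ 0.02487 m/min

r/h = 9/18, so r = (1/2)h
V = (1/3)πr²h = (1/3)π((1/2)h)²h = (1/12)πh³
dV/dh = (1/4)πh²
dh/dt = (dV/dt)/(dV/dh) = -5/((1/4)π·16²) = -5/(64π) m/min
The level is dropping at 5/(64π) ≈ 0.02487 m/min.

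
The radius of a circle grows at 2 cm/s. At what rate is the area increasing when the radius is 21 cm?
84π cm²/s

A = πr²
dA/dt = 2πr · dr/dt = 2π(21)(2) = 84π cm²/s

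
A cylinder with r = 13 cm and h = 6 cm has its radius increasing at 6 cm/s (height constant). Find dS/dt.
384π cm²/s

S = 2πrh + 2πr² (lateral + bases)
dS/dt = (2πh + 4πr)·dr/dt = (2π·6 + 4π·13)·6
= 384π cm²/s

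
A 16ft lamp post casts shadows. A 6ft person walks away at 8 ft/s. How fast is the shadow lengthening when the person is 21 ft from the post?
24/5 ft/s

By similar triangles: 16/(x+s) = 6/s
Solving: s = 6x/10
ds/dt = 6/10 · dx/dt = 3/5 · 8 = 24/5 ft/s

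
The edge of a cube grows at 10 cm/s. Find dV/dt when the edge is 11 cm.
3630 cm³/s

V = s³
dV/dt = 3s² · ds/dt = 3·11²·10 = 3630 cm³/s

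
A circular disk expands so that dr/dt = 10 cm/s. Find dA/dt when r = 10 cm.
200π cm²/s

A = πr²
dA/dt = 2πr · dr/dt = 2π(10)(10) = 200π cm²/s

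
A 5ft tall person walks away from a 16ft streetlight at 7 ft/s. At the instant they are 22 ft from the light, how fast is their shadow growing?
35/11 ft/s

By similar triangles: 16/(x+s) = 5/s
Solving: s = 5x/11
ds/dt = 5/11 · dx/dt = 5/11 · 7 = 35/11 ft/s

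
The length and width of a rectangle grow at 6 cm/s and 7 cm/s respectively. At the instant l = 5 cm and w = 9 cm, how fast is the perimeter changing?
26 cm/s

P = 2(l + w)
dP/dt = 2(dl/dt + dw/dt) = 2(6 + 7) = 26 cm/s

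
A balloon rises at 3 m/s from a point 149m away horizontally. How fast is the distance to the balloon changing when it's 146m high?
438√43517/43517 ≈ 2.1 m/s

z² = 149² + y²
z = √(149² + 146²) = √43517
dz/dt = y/z · dy/dt = 146/√43517 · 3 = 438√43517/43517 ≈ 2.1 m/s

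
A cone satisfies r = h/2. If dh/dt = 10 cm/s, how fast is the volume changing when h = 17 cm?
1445π/2 cm³/s

V = (1/3)π(h/2)²h = πh³/12
dV/dt = πh²/4 · 10
At h = 17: dV/dt = 1445π/2 cm³/s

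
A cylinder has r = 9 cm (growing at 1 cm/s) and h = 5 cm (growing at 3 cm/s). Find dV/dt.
333π cm³/s

V = πr²h
dV/dt = 2πrh·dr/dt + πr²·dh/dt
= 2π(9)(5)(1) + π(9)²(3)
= 333π cm³/s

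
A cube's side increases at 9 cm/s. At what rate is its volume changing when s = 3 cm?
243 cm³/s

V = s³
dV/dt = 3s² · ds/dt = 3·3²·9 = 243 cm³/s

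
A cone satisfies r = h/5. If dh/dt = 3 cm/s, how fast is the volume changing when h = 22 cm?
1452π/25 cm³/s

V = (1/3)π(h/5)²h = πh³/75
dV/dt = πh²/25 · 3
At h = 22: dV/dt = 1452π/25 cm³/s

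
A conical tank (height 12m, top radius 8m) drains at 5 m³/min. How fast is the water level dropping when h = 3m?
5/(4π) ≈ 0.3979 m/min

r/h = 8/12, so r = (2/3)h
V = (1/3)πr²h = (1/3)π((2/3)h)²h = (4/27)πh³
dV/dh = (4/9)πh²
dh/dt = (dV/dt)/(dV/dh) = -5/((4/9)π·3²) = -5/(4π) m/min
The level is dropping at 5/(4π) ≈ 0.3979 m/min.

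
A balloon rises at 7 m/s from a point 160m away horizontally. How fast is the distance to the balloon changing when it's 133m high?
931√43289/43289 ≈ 4.475 m/s

z² = 160² + y²
z = √(160² + 133²) = √43289
dz/dt = y/z · dy/dt = 133/√43289 · 7 = 931√43289/43289 ≈ 4.475 m/s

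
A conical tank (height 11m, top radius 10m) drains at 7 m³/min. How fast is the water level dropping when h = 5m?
847/(2500π) ≈ 0.1078 m/min

r/h = 10/11, so r = (10/11)h
V = (1/3)πr²h = (1/3)π((10/11)h)²h = (100/363)πh³
dV/dh = (100/121)πh²
dh/dt = (dV/dt)/(dV/dh) = -7/((100/121)π·5²) = -847/(2500π) m/min
The level is dropping at 847/(2500π) ≈ 0.1078 m/min.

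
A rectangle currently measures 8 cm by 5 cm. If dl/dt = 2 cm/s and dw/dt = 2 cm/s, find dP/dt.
8 cm/s

P = 2(l + w)
dP/dt = 2(dl/dt + dw/dt) = 2(2 + 2) = 8 cm/s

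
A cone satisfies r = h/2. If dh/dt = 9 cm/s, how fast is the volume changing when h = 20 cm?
900π cm³/s

V = (1/3)π(h/2)²h = πh³/12
dV/dt = πh²/4 · 9
At h = 20: dV/dt = 900π cm³/s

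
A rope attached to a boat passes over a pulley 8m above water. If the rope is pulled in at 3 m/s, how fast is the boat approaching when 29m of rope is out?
29√777/259 ≈ 3.121 m/s

rope² = x² + 8²
x = √(29² - 8²) = √777
dx/dt = (rope/x) · d(rope)/dt = (29/√777) · (-3) = -29√777/259 m/s
The boat approaches at 29√777/259 ≈ 3.121 m/s.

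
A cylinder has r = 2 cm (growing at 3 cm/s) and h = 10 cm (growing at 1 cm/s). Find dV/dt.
124π cm³/s

V = πr²h
dV/dt = 2πrh·dr/dt + πr²·dh/dt
= 2π(2)(10)(3) + π(2)²(1)
= 124π cm³/s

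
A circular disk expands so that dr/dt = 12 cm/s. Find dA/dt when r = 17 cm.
408π cm²/s

A = πr²
dA/dt = 2πr · dr/dt = 2π(17)(12) = 408π cm²/s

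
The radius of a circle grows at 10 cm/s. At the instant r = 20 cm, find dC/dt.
20π cm/s

C = 2πr
dC/dt = 2π · dr/dt = 2π · 10 = 20π cm/s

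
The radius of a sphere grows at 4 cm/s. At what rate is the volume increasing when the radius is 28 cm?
12544π cm³/s

V = (4/3)πr³
dV/dt = dV/dr · dr/dt = 4πr² · 4
At r = 28: dV/dt = 12544π cm³/s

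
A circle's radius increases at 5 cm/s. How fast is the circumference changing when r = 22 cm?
10π cm/s

C = 2πr
dC/dt = 2π · dr/dt = 2π · 5 = 10π cm/s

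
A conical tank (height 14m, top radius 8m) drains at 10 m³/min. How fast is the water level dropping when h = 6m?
245/(288π) ≈ 0.2708 m/min

r/h = 8/14, so r = (4/7)h
V = (1/3)πr²h = (1/3)π((4/7)h)²h = (16/147)πh³
dV/dh = (16/49)πh²
dh/dt = (dV/dt)/(dV/dh) = -10/((16/49)π·6²) = -245/(288π) m/min
The level is dropping at 245/(288π) ≈ 0.2708 m/min.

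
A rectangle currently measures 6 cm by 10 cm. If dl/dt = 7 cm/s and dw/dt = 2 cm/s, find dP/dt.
18 cm/s

P = 2(l + w)
dP/dt = 2(dl/dt + dw/dt) = 2(7 + 2) = 18 cm/s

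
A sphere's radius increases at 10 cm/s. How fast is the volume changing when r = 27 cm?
29160π cm³/s

V = (4/3)πr³
dV/dt = dV/dr · dr/dt = 4πr² · 10
At r = 27: dV/dt = 29160π cm³/s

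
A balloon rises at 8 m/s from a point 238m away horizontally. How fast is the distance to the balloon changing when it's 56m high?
32√305/305 ≈ 1.832 m/s

z² = 238² + y²
z = √(238² + 56²) = 14√305
dz/dt = y/z · dy/dt = 56/(14√305) · 8 = 32√305/305 ≈ 1.832 m/s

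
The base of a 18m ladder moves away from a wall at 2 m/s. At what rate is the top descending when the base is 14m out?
7√2/4 ≈ 2.475 m/s

x² + y² = 18²
2x·dx/dt + 2y·dy/dt = 0
dy/dt = -x/y · dx/dt = -14/(8√2) · 2 = -7√2/4 m/s
The top is descending at 7√2/4 ≈ 2.475 m/s.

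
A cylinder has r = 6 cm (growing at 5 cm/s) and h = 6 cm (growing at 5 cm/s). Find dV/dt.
540π cm³/s

V = πr²h
dV/dt = 2πrh·dr/dt + πr²·dh/dt
= 2π(6)(6)(5) + π(6)²(5)
= 540π cm³/s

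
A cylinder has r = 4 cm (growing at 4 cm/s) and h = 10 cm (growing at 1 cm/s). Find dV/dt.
336π cm³/s

V = πr²h
dV/dt = 2πrh·dr/dt + πr²·dh/dt
= 2π(4)(10)(4) + π(4)²(1)
= 336π cm³/s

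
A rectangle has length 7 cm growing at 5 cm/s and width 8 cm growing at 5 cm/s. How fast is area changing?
75 cm²/s

A = lw
dA/dt = w·dl/dt + l·dw/dt = 8·5 + 7·5 = 75 cm²/s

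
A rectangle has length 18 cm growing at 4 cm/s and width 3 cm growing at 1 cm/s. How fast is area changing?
30 cm²/s

A = lw
dA/dt = w·dl/dt + l·dw/dt = 3·4 + 18·1 = 30 cm²/s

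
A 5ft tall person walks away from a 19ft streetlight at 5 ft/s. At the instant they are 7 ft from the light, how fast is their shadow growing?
25/14 ft/s

By similar triangles: 19/(x+s) = 5/s
Solving: s = 5x/14
ds/dt = 5/14 · dx/dt = 5/14 · 5 = 25/14 ft/s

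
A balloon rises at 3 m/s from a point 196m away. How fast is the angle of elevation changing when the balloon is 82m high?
0.013026 rad/s

tan(θ) = y/196
sec²(θ) · dθ/dt = (1/196) · dy/dt
dθ/dt = cos²(θ)/196 · 3 = 196/(196² + 82²) · 3
dθ/dt = 0.013026 rad/s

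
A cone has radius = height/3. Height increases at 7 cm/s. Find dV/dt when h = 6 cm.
28π cm³/s

V = (1/3)π(h/3)²h = πh³/27
dV/dt = πh²/9 · 7
At h = 6: dV/dt = 28π cm³/s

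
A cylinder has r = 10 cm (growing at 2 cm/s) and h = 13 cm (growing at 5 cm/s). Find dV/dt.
1020π cm³/s

V = πr²h
dV/dt = 2πrh·dr/dt + πr²·dh/dt
= 2π(10)(13)(2) + π(10)²(5)
= 1020π cm³/s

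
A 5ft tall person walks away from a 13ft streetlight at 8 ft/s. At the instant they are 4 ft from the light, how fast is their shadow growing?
5 ft/s

By similar triangles: 13/(x+s) = 5/s
Solving: s = 5x/8
ds/dt = 5/8 · dx/dt = 5/8 · 8 = 5 ft/s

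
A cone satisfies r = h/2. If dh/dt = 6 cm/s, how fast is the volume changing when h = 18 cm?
486π cm³/s

V = (1/3)π(h/2)²h = πh³/12
dV/dt = πh²/4 · 6
At h = 18: dV/dt = 486π cm³/s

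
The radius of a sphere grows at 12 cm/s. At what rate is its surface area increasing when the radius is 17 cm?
1632π cm²/s

S = 4πr²
dS/dt = dS/dr · dr/dt = 8πr · 12
At r = 17: dS/dt = 1632π cm²/s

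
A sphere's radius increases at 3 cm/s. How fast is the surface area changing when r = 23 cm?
552π cm²/s

S = 4πr²
dS/dt = dS/dr · dr/dt = 8πr · 3
At r = 23: dS/dt = 552π cm²/s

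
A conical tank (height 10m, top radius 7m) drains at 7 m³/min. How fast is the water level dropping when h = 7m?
100/(343π) ≈ 0.0928 m/min

r/h = 7/10, so r = (7/10)h
V = (1/3)πr²h = (1/3)π((7/10)h)²h = (49/300)πh³
dV/dh = (49/100)πh²
dh/dt = (dV/dt)/(dV/dh) = -7/((49/100)π·7²) = -100/(343π) m/min
The level is dropping at 100/(343π) ≈ 0.0928 m/min.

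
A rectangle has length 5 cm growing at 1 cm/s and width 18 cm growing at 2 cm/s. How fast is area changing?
28 cm²/s

A = lw
dA/dt = w·dl/dt + l·dw/dt = 18·1 + 5·2 = 28 cm²/s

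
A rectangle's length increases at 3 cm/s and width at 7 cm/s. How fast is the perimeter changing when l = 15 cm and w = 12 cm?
20 cm/s

P = 2(l + w)
dP/dt = 2(dl/dt + dw/dt) = 2(3 + 7) = 20 cm/s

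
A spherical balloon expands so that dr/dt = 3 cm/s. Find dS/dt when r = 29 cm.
696π cm²/s

S = 4πr²
dS/dt = dS/dr · dr/dt = 8πr · 3
At r = 29: dS/dt = 696π cm²/s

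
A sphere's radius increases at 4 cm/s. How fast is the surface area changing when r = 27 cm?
864π cm²/s

S = 4πr²
dS/dt = dS/dr · dr/dt = 8πr · 4
At r = 27: dS/dt = 864π cm²/s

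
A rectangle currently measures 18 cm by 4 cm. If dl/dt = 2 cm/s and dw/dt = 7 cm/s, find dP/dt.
18 cm/s

P = 2(l + w)
dP/dt = 2(dl/dt + dw/dt) = 2(2 + 7) = 18 cm/s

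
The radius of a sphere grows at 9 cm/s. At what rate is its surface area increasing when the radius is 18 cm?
1296π cm²/s

S = 4πr²
dS/dt = dS/dr · dr/dt = 8πr · 9
At r = 18: dS/dt = 1296π cm²/s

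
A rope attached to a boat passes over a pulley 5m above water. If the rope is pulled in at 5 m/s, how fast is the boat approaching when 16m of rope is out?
80√231/231 ≈ 5.264 m/s

rope² = x² + 5²
x = √(16² - 5²) = √231
dx/dt = (rope/x) · d(rope)/dt = (16/√231) · (-5) = -80√231/231 m/s
The boat approaches at 80√231/231 ≈ 5.264 m/s.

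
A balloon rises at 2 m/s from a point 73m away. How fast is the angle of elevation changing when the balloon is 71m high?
0.014079 rad/s

tan(θ) = y/73
sec²(θ) · dθ/dt = (1/73) · dy/dt
dθ/dt = cos²(θ)/73 · 2 = 73/(73² + 71²) · 2
dθ/dt = 0.014079 rad/s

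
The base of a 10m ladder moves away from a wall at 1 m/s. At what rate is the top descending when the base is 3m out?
3√91/91 ≈ 0.3145 m/s

x² + y² = 10²
2x·dx/dt + 2y·dy/dt = 0
dy/dt = -x/y · dx/dt = -3/√91 · 1 = -3√91/91 m/s
The top is descending at 3√91/91 ≈ 0.3145 m/s.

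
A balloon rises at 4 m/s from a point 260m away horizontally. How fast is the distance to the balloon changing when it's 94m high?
188√19109/19109 ≈ 1.36 m/s

z² = 260² + y²
z = √(260² + 94²) = 2√19109
dz/dt = y/z · dy/dt = 94/(2√19109) · 4 = 188√19109/19109 ≈ 1.36 m/s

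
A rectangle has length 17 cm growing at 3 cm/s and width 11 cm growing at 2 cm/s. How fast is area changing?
67 cm²/s

A = lw
dA/dt = w·dl/dt + l·dw/dt = 11·3 + 17·2 = 67 cm²/s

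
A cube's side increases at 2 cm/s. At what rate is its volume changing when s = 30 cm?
5400 cm³/s

V = s³
dV/dt = 3s² · ds/dt = 3·30²·2 = 5400 cm³/s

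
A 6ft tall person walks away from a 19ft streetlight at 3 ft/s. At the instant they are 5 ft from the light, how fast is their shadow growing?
18/13 ft/s

By similar triangles: 19/(x+s) = 6/s
Solving: s = 6x/13
ds/dt = 6/13 · dx/dt = 6/13 · 3 = 18/13 ft/s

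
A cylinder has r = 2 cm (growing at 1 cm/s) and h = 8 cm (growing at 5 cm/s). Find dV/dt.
52π cm³/s

V = πr²h
dV/dt = 2πrh·dr/dt + πr²·dh/dt
= 2π(2)(8)(1) + π(2)²(5)
= 52π cm³/s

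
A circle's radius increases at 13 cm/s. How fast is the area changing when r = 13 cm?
338π cm²/s

A = πr²
dA/dt = 2πr · dr/dt = 2π(13)(13) = 338π cm²/s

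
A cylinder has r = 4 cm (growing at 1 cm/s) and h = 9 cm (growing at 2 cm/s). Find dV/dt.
104π cm³/s

V = πr²h
dV/dt = 2πrh·dr/dt + πr²·dh/dt
= 2π(4)(9)(1) + π(4)²(2)
= 104π cm³/s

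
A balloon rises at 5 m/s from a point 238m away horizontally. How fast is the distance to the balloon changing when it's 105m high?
75√1381/1381 ≈ 2.018 m/s

z² = 238² + y²
z = √(238² + 105²) = 7√1381
dz/dt = y/z · dy/dt = 105/(7√1381) · 5 = 75√1381/1381 ≈ 2.018 m/s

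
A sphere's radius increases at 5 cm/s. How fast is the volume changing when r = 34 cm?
23120π cm³/s

V = (4/3)πr³
dV/dt = dV/dr · dr/dt = 4πr² · 5
At r = 34: dV/dt = 23120π cm³/s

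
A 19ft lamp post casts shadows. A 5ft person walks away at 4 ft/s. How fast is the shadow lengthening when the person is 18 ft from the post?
10/7 ft/s

By similar triangles: 19/(x+s) = 5/s
Solving: s = 5x/14
ds/dt = 5/14 · dx/dt = 5/14 · 4 = 10/7 ft/s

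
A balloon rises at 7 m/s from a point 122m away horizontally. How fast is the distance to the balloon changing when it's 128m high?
448√7817/7817 ≈ 5.067 m/s

z² = 122² + y²
z = √(122² + 128²) = 2√7817
dz/dt = y/z · dy/dt = 128/(2√7817) · 7 = 448√7817/7817 ≈ 5.067 m/s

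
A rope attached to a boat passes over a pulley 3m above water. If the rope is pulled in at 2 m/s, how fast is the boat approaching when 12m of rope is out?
8√15/15 ≈ 2.066 m/s

rope² = x² + 3²
x = √(12² - 3²) = 3√15
dx/dt = (rope/x) · d(rope)/dt = (12/(3√15)) · (-2) = -8√15/15 m/s
The boat approaches at 8√15/15 ≈ 2.066 m/s.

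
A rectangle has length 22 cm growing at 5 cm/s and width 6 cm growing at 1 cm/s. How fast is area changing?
52 cm²/s

A = lw
dA/dt = w·dl/dt + l·dw/dt = 6·5 + 22·1 = 52 cm²/s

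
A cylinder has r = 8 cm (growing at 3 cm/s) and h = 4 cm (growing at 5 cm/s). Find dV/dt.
512π cm³/s

V = πr²h
dV/dt = 2πrh·dr/dt + πr²·dh/dt
= 2π(8)(4)(3) + π(8)²(5)
= 512π cm³/s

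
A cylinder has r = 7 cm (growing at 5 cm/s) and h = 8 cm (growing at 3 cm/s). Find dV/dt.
707π cm³/s

V = πr²h
dV/dt = 2πrh·dr/dt + πr²·dh/dt
= 2π(7)(8)(5) + π(7)²(3)
= 707π cm³/s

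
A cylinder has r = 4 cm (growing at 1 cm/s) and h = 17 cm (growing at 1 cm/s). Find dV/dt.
152π cm³/s

V = πr²h
dV/dt = 2πrh·dr/dt + πr²·dh/dt
= 2π(4)(17)(1) + π(4)²(1)
= 152π cm³/s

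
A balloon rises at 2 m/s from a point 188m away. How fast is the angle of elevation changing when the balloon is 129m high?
0.007233 rad/s

tan(θ) = y/188
sec²(θ) · dθ/dt = (1/188) · dy/dt
dθ/dt = cos²(θ)/188 · 2 = 188/(188² + 129²) · 2
dθ/dt = 0.007233 rad/s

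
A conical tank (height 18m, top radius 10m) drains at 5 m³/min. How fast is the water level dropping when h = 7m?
81/(245π) ≈ 0.1052 m/min

r/h = 10/18, so r = (5/9)h
V = (1/3)πr²h = (1/3)π((5/9)h)²h = (25/243)πh³
dV/dh = (25/81)πh²
dh/dt = (dV/dt)/(dV/dh) = -5/((25/81)π·7²) = -81/(245π) m/min
The level is dropping at 81/(245π) ≈ 0.1052 m/min.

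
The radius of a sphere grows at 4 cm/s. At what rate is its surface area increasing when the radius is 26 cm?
832π cm²/s

S = 4πr²
dS/dt = dS/dr · dr/dt = 8πr · 4
At r = 26: dS/dt = 832π cm²/s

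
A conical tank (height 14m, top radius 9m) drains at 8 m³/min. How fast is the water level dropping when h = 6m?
392/(729π) ≈ 0.1712 m/min

r/h = 9/14, so r = (9/14)h
V = (1/3)πr²h = (1/3)π((9/14)h)²h = (27/196)πh³
dV/dh = (81/196)πh²
dh/dt = (dV/dt)/(dV/dh) = -8/((81/196)π·6²) = -392/(729π) m/min
The level is dropping at 392/(729π) ≈ 0.1712 m/min.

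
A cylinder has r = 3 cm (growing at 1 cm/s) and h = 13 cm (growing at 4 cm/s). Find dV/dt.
114π cm³/s

V = πr²h
dV/dt = 2πrh·dr/dt + πr²·dh/dt
= 2π(3)(13)(1) + π(3)²(4)
= 114π cm³/s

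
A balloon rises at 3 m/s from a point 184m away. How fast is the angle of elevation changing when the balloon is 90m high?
0.013157 rad/s

tan(θ) = y/184
sec²(θ) · dθ/dt = (1/184) · dy/dt
dθ/dt = cos²(θ)/184 · 3 = 184/(184² + 90²) · 3
dθ/dt = 0.013157 rad/s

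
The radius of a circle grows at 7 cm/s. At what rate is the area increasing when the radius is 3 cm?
42π cm²/s

A = πr²
dA/dt = 2πr · dr/dt = 2π(3)(7) = 42π cm²/s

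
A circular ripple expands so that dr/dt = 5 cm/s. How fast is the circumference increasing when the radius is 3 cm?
10π cm/s

C = 2πr
dC/dt = 2π · dr/dt = 2π · 5 = 10π cm/s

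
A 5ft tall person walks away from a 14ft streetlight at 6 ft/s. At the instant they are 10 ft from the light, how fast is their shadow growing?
10/3 ft/s

By similar triangles: 14/(x+s) = 5/s
Solving: s = 5x/9
ds/dt = 5/9 · dx/dt = 5/9 · 6 = 10/3 ft/s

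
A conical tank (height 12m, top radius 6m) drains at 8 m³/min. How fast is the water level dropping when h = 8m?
1/(2π) ≈ 0.1592 m/min

r/h = 6/12, so r = (1/2)h
V = (1/3)πr²h = (1/3)π((1/2)h)²h = (1/12)πh³
dV/dh = (1/4)πh²
dh/dt = (dV/dt)/(dV/dh) = -8/((1/4)π·8²) = -1/(2π) m/min
The level is dropping at 1/(2π) ≈ 0.1592 m/min.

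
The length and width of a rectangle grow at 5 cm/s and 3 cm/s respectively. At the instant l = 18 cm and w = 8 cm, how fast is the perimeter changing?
16 cm/s

P = 2(l + w)
dP/dt = 2(dl/dt + dw/dt) = 2(5 + 3) = 16 cm/s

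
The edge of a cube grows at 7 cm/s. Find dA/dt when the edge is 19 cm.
1596 cm²/s

A = 6s²
dA/dt = 12s · ds/dt = 12·19·7 = 1596 cm²/s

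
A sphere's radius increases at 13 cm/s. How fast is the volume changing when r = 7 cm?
2548π cm³/s

V = (4/3)πr³
dV/dt = dV/dr · dr/dt = 4πr² · 13
At r = 7: dV/dt = 2548π cm³/s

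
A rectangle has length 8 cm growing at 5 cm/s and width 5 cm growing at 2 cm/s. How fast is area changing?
41 cm²/s

A = lw
dA/dt = w·dl/dt + l·dw/dt = 5·5 + 8·2 = 41 cm²/s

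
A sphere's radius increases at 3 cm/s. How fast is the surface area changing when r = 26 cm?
624π cm²/s

S = 4πr²
dS/dt = dS/dr · dr/dt = 8πr · 3
At r = 26: dS/dt = 624π cm²/s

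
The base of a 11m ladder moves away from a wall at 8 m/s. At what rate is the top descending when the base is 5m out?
5√6/3 ≈ 4.082 m/s

x² + y² = 11²
2x·dx/dt + 2y·dy/dt = 0
dy/dt = -x/y · dx/dt = -5/(4√6) · 8 = -5√6/3 m/s
The top is descending at 5√6/3 ≈ 4.082 m/s.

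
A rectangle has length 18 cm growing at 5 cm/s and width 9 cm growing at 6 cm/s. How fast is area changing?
153 cm²/s

A = lw
dA/dt = w·dl/dt + l·dw/dt = 9·5 + 18·6 = 153 cm²/s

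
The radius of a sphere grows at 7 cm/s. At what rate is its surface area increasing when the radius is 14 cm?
784π cm²/s

S = 4πr²
dS/dt = dS/dr · dr/dt = 8πr · 7
At r = 14: dS/dt = 784π cm²/s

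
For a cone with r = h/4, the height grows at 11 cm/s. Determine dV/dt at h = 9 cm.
891π/16 cm³/s

V = (1/3)π(h/4)²h = πh³/48
dV/dt = πh²/16 · 11
At h = 9: dV/dt = 891π/16 cm³/s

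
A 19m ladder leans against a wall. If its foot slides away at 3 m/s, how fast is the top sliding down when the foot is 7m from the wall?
7√78/52 ≈ 1.189 m/s

x² + y² = 19²
2x·dx/dt + 2y·dy/dt = 0
dy/dt = -x/y · dx/dt = -7/(2√78) · 3 = -7√78/52 m/s
The top is descending at 7√78/52 ≈ 1.189 m/s.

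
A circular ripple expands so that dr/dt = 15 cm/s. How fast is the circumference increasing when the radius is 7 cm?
30π cm/s

C = 2πr
dC/dt = 2π · dr/dt = 2π · 15 = 30π cm/s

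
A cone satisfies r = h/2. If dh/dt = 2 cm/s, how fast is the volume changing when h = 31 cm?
961π/2 cm³/s

V = (1/3)π(h/2)²h = πh³/12
dV/dt = πh²/4 · 2
At h = 31: dV/dt = 961π/2 cm³/s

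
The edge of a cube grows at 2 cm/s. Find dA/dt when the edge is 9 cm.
216 cm²/s

A = 6s²
dA/dt = 12s · ds/dt = 12·9·2 = 216 cm²/s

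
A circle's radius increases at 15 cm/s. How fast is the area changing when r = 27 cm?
810π cm²/s

A = πr²
dA/dt = 2πr · dr/dt = 2π(27)(15) = 810π cm²/s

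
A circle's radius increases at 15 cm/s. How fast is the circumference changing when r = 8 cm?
30π cm/s

C = 2πr
dC/dt = 2π · dr/dt = 2π · 15 = 30π cm/s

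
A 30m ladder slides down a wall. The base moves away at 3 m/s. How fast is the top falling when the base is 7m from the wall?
21√851/851 ≈ 0.7199 m/s

x² + y² = 30²
2x·dx/dt + 2y·dy/dt = 0
dy/dt = -x/y · dx/dt = -7/√851 · 3 = -21√851/851 m/s
The top is descending at 21√851/851 ≈ 0.7199 m/s.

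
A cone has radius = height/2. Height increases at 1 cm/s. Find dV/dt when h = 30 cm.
225π cm³/s

V = (1/3)π(h/2)²h = πh³/12
dV/dt = πh²/4 · 1
At h = 30: dV/dt = 225π cm³/s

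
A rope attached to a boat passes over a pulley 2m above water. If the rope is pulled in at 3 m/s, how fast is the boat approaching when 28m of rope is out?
14√195/65 ≈ 3.008 m/s

rope² = x² + 2²
x = √(28² - 2²) = 2√195
dx/dt = (rope/x) · d(rope)/dt = (28/(2√195)) · (-3) = -14√195/65 m/s
The boat approaches at 14√195/65 ≈ 3.008 m/s.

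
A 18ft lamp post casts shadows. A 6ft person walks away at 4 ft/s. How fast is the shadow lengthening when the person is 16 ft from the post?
2 ft/s

By similar triangles: 18/(x+s) = 6/s
Solving: s = 6x/12
ds/dt = 6/12 · dx/dt = 1/2 · 4 = 2 ft/s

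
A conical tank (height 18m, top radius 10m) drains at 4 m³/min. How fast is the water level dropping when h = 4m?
81/(100π) ≈ 0.2578 m/min

r/h = 10/18, so r = (5/9)h
V = (1/3)πr²h = (1/3)π((5/9)h)²h = (25/243)πh³
dV/dh = (25/81)πh²
dh/dt = (dV/dt)/(dV/dh) = -4/((25/81)π·4²) = -81/(100π) m/min
The level is dropping at 81/(100π) ≈ 0.2578 m/min.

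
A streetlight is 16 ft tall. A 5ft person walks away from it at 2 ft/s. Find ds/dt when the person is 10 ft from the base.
10/11 ft/s

By similar triangles: 16/(x+s) = 5/s
Solving: s = 5x/11
ds/dt = 5/11 · dx/dt = 5/11 · 2 = 10/11 ft/s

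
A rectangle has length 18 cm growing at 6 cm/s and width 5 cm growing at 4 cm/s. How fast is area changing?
102 cm²/s

A = lw
dA/dt = w·dl/dt + l·dw/dt = 5·6 + 18·4 = 102 cm²/s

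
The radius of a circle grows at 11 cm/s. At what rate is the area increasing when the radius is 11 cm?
242π cm²/s

A = πr²
dA/dt = 2πr · dr/dt = 2π(11)(11) = 242π cm²/s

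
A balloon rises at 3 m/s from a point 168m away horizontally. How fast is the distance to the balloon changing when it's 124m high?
93√109/545 ≈ 1.782 m/s

z² = 168² + y²
z = √(168² + 124²) = 20√109
dz/dt = y/z · dy/dt = 124/(20√109) · 3 = 93√109/545 ≈ 1.782 m/s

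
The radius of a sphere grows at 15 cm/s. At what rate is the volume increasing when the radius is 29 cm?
50460π cm³/s

V = (4/3)πr³
dV/dt = dV/dr · dr/dt = 4πr² · 15
At r = 29: dV/dt = 50460π cm³/s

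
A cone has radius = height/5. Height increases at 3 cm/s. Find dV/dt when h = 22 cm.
1452π/25 cm³/s

V = (1/3)π(h/5)²h = πh³/75
dV/dt = πh²/25 · 3
At h = 22: dV/dt = 1452π/25 cm³/s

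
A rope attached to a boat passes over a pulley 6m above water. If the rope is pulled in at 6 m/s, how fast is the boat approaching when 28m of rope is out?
84√187/187 ≈ 6.143 m/s

rope² = x² + 6²
x = √(28² - 6²) = 2√187
dx/dt = (rope/x) · d(rope)/dt = (28/(2√187)) · (-6) = -84√187/187 m/s
The boat approaches at 84√187/187 ≈ 6.143 m/s.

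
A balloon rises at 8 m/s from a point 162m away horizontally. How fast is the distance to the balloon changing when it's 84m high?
112√37/185 ≈ 3.683 m/s

z² = 162² + y²
z = √(162² + 84²) = 30√37
dz/dt = y/z · dy/dt = 84/(30√37) · 8 = 112√37/185 ≈ 3.683 m/s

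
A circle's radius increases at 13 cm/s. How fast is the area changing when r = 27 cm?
702π cm²/s

A = πr²
dA/dt = 2πr · dr/dt = 2π(27)(13) = 702π cm²/s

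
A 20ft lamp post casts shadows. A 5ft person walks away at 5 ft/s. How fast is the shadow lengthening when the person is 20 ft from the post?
5/3 ft/s

By similar triangles: 20/(x+s) = 5/s
Solving: s = 5x/15
ds/dt = 5/15 · dx/dt = 1/3 · 5 = 5/3 ft/s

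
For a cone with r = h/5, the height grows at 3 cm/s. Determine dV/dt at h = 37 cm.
4107π/25 cm³/s

V = (1/3)π(h/5)²h = πh³/75
dV/dt = πh²/25 · 3
At h = 37: dV/dt = 4107π/25 cm³/s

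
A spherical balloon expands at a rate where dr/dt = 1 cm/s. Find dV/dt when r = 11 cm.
484π cm³/s

V = (4/3)πr³
dV/dt = dV/dr · dr/dt = 4πr² · 1
At r = 11: dV/dt = 484π cm³/s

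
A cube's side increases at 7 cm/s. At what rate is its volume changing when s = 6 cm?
756 cm³/s

V = s³
dV/dt = 3s² · ds/dt = 3·6²·7 = 756 cm³/s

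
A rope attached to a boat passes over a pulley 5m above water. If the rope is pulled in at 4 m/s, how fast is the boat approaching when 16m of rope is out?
64√231/231 ≈ 4.211 m/s

rope² = x² + 5²
x = √(16² - 5²) = √231
dx/dt = (rope/x) · d(rope)/dt = (16/√231) · (-4) = -64√231/231 m/s
The boat approaches at 64√231/231 ≈ 4.211 m/s.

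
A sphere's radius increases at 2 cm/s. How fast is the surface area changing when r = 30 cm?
480π cm²/s

S = 4πr²
dS/dt = dS/dr · dr/dt = 8πr · 2
At r = 30: dS/dt = 480π cm²/s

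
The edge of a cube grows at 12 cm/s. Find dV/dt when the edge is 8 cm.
2304 cm³/s

V = s³
dV/dt = 3s² · ds/dt = 3·8²·12 = 2304 cm³/s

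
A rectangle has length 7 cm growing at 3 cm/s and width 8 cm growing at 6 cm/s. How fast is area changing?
66 cm²/s

A = lw
dA/dt = w·dl/dt + l·dw/dt = 8·3 + 7·6 = 66 cm²/s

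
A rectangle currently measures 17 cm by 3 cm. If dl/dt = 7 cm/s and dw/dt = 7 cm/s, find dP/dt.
28 cm/s

P = 2(l + w)
dP/dt = 2(dl/dt + dw/dt) = 2(7 + 7) = 28 cm/s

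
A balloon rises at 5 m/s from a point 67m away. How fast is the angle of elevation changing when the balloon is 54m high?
0.04524 rad/s

tan(θ) = y/67
sec²(θ) · dθ/dt = (1/67) · dy/dt
dθ/dt = cos²(θ)/67 · 5 = 67/(67² + 54²) · 5
dθ/dt = 0.04524 rad/s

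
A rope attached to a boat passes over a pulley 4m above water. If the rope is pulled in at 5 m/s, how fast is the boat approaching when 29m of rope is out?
29√33/33 ≈ 5.048 m/s

rope² = x² + 4²
x = √(29² - 4²) = 5√33
dx/dt = (rope/x) · d(rope)/dt = (29/(5√33)) · (-5) = -29√33/33 m/s
The boat approaches at 29√33/33 ≈ 5.048 m/s.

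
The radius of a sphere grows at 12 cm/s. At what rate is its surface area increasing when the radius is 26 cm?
2496π cm²/s

S = 4πr²
dS/dt = dS/dr · dr/dt = 8πr · 12
At r = 26: dS/dt = 2496π cm²/s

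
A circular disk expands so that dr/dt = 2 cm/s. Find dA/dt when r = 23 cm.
92π cm²/s

A = πr²
dA/dt = 2πr · dr/dt = 2π(23)(2) = 92π cm²/s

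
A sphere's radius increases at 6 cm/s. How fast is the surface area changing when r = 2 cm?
96π cm²/s

S = 4πr²
dS/dt = dS/dr · dr/dt = 8πr · 6
At r = 2: dS/dt = 96π cm²/s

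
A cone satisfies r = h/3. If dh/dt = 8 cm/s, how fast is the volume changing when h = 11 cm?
968π/9 cm³/s

V = (1/3)π(h/3)²h = πh³/27
dV/dt = πh²/9 · 8
At h = 11: dV/dt = 968π/9 cm³/s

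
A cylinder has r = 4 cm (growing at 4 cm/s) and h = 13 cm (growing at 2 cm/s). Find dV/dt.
448π cm³/s

V = πr²h
dV/dt = 2πrh·dr/dt + πr²·dh/dt
= 2π(4)(13)(4) + π(4)²(2)
= 448π cm³/s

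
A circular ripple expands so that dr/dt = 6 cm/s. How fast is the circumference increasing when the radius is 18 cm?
12π cm/s

C = 2πr
dC/dt = 2π · dr/dt = 2π · 6 = 12π cm/s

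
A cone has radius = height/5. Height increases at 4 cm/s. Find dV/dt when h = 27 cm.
2916π/25 cm³/s

V = (1/3)π(h/5)²h = πh³/75
dV/dt = πh²/25 · 4
At h = 27: dV/dt = 2916π/25 cm³/s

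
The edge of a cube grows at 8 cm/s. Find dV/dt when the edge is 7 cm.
1176 cm³/s

V = s³
dV/dt = 3s² · ds/dt = 3·7²·8 = 1176 cm³/s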